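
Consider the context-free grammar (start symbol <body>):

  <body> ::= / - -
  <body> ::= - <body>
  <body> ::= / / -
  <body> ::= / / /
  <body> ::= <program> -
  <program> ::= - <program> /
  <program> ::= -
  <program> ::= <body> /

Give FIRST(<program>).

{ -, / }

<program> ::= - <program> / contributes {-}.
<program> ::= - contributes {-}.
From <program> ::= <body> /: add FIRST(<body>) = { -, / }.
Union: FIRST(<program>) = { -, / }.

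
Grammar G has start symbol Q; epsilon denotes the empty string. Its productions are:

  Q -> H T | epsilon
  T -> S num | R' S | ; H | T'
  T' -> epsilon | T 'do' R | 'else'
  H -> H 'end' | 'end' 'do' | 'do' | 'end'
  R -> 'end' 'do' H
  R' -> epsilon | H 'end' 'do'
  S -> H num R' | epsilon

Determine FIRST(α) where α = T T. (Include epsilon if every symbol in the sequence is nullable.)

Add FIRST(T)\{epsilon} = { 'do', 'else', 'end', ;, num }; T is nullable, continue.
Add FIRST(T)\{epsilon} = { 'do', 'else', 'end', ;, num }; T is nullable, continue.
Every symbol is nullable, so include epsilon.

{ 'do', 'else', 'end', ;, num, epsilon }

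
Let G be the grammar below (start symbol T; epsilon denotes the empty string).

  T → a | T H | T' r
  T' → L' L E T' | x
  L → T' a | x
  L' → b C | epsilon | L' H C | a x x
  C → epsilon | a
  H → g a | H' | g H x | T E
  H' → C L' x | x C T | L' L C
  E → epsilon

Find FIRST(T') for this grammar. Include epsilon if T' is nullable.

{ a, b, g, x }

From T' → L' L E T': L' nullable, take FIRST(L') ∪ FIRST(L) = { a, b, g, x }.
T' → x contributes {x}.
Union: FIRST(T') = { a, b, g, x }.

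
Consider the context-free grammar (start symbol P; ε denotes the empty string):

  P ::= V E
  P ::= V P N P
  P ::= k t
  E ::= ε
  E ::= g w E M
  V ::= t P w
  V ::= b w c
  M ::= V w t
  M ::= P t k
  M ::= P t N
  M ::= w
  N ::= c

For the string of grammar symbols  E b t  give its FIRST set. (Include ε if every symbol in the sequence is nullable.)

Add FIRST(E)\{ε} = { g }; E is nullable, continue.
b is a terminal; add {b} and stop.

{ b, g }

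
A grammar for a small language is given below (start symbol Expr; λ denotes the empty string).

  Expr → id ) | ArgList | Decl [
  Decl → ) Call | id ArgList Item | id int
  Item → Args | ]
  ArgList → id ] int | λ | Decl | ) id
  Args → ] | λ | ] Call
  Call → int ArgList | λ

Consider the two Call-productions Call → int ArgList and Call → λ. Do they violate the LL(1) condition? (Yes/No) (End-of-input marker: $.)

No

FIRST(int ArgList) = { int } and FIRST(λ) = { λ }.
The second is nullable but FOLLOW(Call) = { $, [, ] } is disjoint from FIRST of the first.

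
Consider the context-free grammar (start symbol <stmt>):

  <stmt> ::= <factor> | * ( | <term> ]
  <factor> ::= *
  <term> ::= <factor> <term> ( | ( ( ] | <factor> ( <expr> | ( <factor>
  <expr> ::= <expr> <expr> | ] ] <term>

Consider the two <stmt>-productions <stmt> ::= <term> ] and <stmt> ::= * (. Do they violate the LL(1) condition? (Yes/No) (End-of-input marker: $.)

Yes

FIRST(<term> ]) = { (, * } and FIRST(* () = { * }.
Both contain *, so the two alternatives are not disjoint — LL(1) conflict.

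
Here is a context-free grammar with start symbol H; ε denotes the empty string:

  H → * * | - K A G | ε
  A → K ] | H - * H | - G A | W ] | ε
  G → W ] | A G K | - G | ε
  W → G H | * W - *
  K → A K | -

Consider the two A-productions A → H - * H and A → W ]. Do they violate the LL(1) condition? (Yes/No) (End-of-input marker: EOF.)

FIRST(H - * H) = { *, - } and FIRST(W ]) = { *, -, ] }.
Both contain *, so the two alternatives are not disjoint — LL(1) conflict.

Yes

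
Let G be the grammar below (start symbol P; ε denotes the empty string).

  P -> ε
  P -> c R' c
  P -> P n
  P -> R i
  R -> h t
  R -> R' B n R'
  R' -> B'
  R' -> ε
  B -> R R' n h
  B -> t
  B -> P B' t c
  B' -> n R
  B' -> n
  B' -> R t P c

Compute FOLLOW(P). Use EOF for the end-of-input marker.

{ EOF, c, h, n, t }

P is the start symbol, so EOF ∈ FOLLOW(P).
In P -> P n: add FIRST(n) = { n }.
In B -> P B' t c: add FIRST(B' t c) = { c, h, n, t }.
In B' -> R t P c: add FIRST(c) = { c }.
Union: FOLLOW(P) = { EOF, c, h, n, t }.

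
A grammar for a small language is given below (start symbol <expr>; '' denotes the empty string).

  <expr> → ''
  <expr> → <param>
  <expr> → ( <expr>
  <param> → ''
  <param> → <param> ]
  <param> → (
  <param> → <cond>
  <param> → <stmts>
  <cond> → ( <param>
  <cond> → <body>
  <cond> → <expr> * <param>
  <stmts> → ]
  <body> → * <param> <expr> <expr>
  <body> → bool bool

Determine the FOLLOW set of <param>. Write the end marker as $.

{ $, (, *, ], bool }

In <expr> → <param>: <param> is at the end, add FOLLOW(<expr>) = { $, (, *, ], bool }.
In <param> → <param> ]: add FIRST(]) = { ] }.
In <cond> → ( <param>: <param> is at the end, add FOLLOW(<cond>) = { $, (, *, ], bool }.
In <cond> → <expr> * <param>: <param> is at the end, add FOLLOW(<cond>) = { $, (, *, ], bool }.
In <body> → * <param> <expr> <expr>: add FIRST(<expr> <expr>)\{''} = { (, *, ], bool }.
  Since <expr> <expr> is nullable, also add FOLLOW(<body>) = { $, (, *, ], bool }.
Union: FOLLOW(<param>) = { $, (, *, ], bool }.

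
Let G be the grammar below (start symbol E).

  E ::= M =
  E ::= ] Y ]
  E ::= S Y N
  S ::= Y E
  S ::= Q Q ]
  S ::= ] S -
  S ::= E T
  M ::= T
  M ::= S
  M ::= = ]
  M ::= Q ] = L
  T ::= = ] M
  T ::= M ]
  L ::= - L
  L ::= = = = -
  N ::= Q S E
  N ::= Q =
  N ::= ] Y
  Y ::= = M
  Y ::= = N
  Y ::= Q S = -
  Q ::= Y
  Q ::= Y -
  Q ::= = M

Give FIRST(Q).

{ = }

From Q ::= Y: add FIRST(Y) = { = }.
From Q ::= Y -: add FIRST(Y) = { = }.
Q ::= = M contributes {=}.
Union: FIRST(Q) = { = }.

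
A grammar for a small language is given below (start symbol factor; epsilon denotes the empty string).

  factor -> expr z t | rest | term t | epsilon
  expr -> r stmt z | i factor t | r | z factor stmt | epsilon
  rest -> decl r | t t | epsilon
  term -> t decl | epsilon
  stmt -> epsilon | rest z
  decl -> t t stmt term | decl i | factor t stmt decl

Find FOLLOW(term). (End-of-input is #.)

In factor -> term t: add FIRST(t) = { t }.
In decl -> t t stmt term: term is at the end, add FOLLOW(decl) = { i, r, t }.
Union: FOLLOW(term) = { i, r, t }.

{ i, r, t }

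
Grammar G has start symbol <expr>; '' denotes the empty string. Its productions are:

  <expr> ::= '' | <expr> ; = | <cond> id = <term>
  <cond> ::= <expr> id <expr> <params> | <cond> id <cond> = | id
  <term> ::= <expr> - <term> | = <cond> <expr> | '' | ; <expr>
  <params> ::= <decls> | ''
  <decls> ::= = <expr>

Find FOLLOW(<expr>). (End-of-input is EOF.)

<expr> is the start symbol, so EOF ∈ FOLLOW(<expr>).
In <expr> ::= <expr> ; =: add FIRST(; =) = { ; }.
In <cond> ::= <expr> id <expr> <params>: add FIRST(id <expr> <params>) = { id }.
In <cond> ::= <expr> id <expr> <params>: add FIRST(<params>)\{''} = { = }.
  Since <params> is nullable, also add FOLLOW(<cond>) = { EOF, -, ;, =, id }.
In <term> ::= <expr> - <term>: add FIRST(- <term>) = { - }.
In <term> ::= = <cond> <expr>: <expr> is at the end, add FOLLOW(<term>) = { EOF, -, ;, =, id }.
In <term> ::= ; <expr>: <expr> is at the end, add FOLLOW(<term>) = { EOF, -, ;, =, id }.
In <decls> ::= = <expr>: <expr> is at the end, add FOLLOW(<decls>) = { EOF, -, ;, =, id }.
Union: FOLLOW(<expr>) = { EOF, -, ;, =, id }.

{ EOF, -, ;, =, id }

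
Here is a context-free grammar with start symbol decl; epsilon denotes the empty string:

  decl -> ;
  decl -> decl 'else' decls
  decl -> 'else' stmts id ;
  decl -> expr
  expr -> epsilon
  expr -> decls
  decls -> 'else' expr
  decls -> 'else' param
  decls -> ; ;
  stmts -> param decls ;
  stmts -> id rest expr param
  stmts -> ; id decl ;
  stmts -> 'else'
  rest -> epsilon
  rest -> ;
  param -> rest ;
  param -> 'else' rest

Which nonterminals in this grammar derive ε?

Directly nullable (have an epsilon-production): expr, rest.
decl -> expr with every symbol nullable, so decl is nullable.
No other nonterminal has a production whose RHS symbols are all nullable.

{ decl, expr, rest }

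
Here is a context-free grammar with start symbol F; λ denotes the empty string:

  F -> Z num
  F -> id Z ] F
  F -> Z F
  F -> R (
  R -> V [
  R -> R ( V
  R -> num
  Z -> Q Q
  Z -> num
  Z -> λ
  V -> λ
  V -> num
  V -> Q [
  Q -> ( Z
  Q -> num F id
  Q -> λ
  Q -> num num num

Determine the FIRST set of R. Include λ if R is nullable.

From R -> V [: V nullable, take FIRST(V) ∪ {[} = { (, [, num }.
From R -> R ( V: add FIRST(R) = { (, [, num }.
R -> num contributes {num}.
Union: FIRST(R) = { (, [, num }.

{ (, [, num }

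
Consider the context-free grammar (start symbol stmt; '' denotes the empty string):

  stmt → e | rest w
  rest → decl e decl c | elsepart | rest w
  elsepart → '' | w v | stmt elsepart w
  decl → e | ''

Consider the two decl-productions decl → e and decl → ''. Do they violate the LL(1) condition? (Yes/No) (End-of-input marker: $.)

FIRST(e) = { e } and FIRST('') = { '' }.
The second alternative is nullable and FOLLOW(decl) = { c, e } shares e with FIRST of the first — conflict.

Yes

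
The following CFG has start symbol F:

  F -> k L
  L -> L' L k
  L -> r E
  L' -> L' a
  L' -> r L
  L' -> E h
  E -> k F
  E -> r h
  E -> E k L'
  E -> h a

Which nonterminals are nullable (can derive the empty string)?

No nonterminal has an empty production or an RHS whose symbols are all nullable.

{ } (none)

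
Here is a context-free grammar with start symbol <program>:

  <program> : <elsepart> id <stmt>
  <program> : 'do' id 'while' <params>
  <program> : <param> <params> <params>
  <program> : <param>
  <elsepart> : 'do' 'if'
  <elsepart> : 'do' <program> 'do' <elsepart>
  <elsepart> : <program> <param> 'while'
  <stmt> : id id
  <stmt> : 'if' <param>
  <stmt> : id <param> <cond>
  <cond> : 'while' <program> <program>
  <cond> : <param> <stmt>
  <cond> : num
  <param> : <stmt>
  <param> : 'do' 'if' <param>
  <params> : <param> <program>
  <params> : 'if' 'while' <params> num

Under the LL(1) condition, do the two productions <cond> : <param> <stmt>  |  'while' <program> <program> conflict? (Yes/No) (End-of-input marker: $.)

No

FIRST(<param> <stmt>) = { 'do', 'if', id } and FIRST('while' <program> <program>) = { 'while' }.
The FIRST sets are disjoint and neither alternative is nullable — no conflict.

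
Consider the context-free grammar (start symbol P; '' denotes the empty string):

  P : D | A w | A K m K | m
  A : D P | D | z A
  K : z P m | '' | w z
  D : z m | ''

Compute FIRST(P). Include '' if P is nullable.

{ m, w, z, '' }

From P : D: add FIRST(D) = { z, '' } (including '' since D is nullable).
From P : A w: A nullable, take FIRST(A) ∪ {w} = { m, w, z }.
From P : A K m K: A, K nullable, take FIRST(A) ∪ FIRST(K) ∪ {m} = { m, w, z }.
P : m contributes {m}.
Union: FIRST(P) = { m, w, z, '' }.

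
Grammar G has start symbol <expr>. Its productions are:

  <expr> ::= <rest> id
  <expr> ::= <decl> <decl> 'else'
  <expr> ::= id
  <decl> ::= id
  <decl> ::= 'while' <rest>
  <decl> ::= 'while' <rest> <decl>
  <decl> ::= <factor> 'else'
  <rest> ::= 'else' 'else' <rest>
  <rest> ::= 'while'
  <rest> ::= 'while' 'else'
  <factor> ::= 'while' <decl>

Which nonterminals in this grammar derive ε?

{ } (none)

No nonterminal has an empty production or an RHS whose symbols are all nullable.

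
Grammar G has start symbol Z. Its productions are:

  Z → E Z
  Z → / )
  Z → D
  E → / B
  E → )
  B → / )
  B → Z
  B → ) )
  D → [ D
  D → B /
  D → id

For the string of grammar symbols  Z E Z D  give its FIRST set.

{ ), /, [, id }

Add FIRST(Z) = { ), /, [, id }; Z is not nullable, stop.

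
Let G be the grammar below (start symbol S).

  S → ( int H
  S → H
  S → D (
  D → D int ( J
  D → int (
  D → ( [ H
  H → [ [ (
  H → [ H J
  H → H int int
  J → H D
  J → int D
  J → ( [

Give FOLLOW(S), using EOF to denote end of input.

S is the start symbol, so EOF ∈ FOLLOW(S).
Union: FOLLOW(S) = { EOF }.

{ EOF }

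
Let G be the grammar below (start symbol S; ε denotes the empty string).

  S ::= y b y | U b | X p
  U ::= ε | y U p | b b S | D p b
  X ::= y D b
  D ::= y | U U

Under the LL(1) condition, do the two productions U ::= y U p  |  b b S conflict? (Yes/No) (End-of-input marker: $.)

No

FIRST(y U p) = { y } and FIRST(b b S) = { b }.
The FIRST sets are disjoint and neither alternative is nullable — no conflict.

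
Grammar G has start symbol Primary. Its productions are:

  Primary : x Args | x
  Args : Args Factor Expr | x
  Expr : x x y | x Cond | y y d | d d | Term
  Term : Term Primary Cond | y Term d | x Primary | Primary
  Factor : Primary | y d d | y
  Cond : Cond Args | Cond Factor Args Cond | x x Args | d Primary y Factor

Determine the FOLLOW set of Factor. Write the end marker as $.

In Args : Args Factor Expr: add FIRST(Expr) = { d, x, y }.
In Cond : Cond Factor Args Cond: add FIRST(Args Cond) = { x }.
In Cond : d Primary y Factor: Factor is at the end, add FOLLOW(Cond) = { $, d, x, y }.
Union: FOLLOW(Factor) = { $, d, x, y }.

{ $, d, x, y }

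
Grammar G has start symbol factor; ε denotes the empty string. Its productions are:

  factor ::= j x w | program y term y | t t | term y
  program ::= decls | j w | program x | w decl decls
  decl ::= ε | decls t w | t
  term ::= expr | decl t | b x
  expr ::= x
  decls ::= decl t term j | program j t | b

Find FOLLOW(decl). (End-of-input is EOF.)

In program ::= w decl decls: add FIRST(decls) = { b, j, t, w }.
In term ::= decl t: add FIRST(t) = { t }.
In decls ::= decl t term j: add FIRST(t term j) = { t }.
Union: FOLLOW(decl) = { b, j, t, w }.

{ b, j, t, w }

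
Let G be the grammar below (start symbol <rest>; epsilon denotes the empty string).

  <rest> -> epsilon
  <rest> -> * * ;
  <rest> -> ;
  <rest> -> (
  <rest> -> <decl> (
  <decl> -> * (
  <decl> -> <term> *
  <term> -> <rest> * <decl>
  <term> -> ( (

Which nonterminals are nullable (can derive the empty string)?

{ <rest> }

Directly nullable (have an epsilon-production): <rest>.
No other nonterminal has a production whose RHS symbols are all nullable.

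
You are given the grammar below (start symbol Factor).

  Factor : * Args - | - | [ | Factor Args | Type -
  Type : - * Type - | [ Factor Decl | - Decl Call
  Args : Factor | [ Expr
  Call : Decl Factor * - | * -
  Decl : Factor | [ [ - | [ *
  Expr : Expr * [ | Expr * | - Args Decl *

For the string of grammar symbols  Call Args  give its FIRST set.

Add FIRST(Call) = { *, -, [ }; Call is not nullable, stop.

{ *, -, [ }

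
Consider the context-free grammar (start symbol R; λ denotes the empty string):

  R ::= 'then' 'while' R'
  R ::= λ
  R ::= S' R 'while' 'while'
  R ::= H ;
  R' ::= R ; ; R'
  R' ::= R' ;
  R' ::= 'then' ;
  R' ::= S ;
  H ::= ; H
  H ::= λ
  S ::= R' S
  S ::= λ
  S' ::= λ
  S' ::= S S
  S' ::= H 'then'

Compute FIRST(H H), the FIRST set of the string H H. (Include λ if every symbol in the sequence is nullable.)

{ ;, λ }

Add FIRST(H)\{λ} = { ; }; H is nullable, continue.
Add FIRST(H)\{λ} = { ; }; H is nullable, continue.
Every symbol is nullable, so include λ.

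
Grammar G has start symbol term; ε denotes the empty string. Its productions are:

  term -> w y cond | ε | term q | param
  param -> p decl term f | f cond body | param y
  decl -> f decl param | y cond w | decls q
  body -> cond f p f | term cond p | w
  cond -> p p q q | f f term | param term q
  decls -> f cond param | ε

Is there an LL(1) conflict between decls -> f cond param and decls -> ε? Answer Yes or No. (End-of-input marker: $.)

FIRST(f cond param) = { f } and FIRST(ε) = { ε }.
The second is nullable but FOLLOW(decls) = { q } is disjoint from FIRST of the first.

No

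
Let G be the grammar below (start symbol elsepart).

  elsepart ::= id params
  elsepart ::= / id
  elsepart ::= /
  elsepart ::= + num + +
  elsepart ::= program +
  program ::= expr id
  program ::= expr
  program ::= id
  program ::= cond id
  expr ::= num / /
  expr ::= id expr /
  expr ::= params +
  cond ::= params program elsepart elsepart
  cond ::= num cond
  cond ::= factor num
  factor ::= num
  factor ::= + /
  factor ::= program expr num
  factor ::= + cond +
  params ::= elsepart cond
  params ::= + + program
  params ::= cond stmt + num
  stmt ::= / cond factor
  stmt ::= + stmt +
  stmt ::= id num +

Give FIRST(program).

From program ::= expr id: add FIRST(expr) = { +, /, id, num }.
From program ::= expr: add FIRST(expr) = { +, /, id, num }.
program ::= id contributes {id}.
From program ::= cond id: add FIRST(cond) = { +, /, id, num }.
Union: FIRST(program) = { +, /, id, num }.

{ +, /, id, num }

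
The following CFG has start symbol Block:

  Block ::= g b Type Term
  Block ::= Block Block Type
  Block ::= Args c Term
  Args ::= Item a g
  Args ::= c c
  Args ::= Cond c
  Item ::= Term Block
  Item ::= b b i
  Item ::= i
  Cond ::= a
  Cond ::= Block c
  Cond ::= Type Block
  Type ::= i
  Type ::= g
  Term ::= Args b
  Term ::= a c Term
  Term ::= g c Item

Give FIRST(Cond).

{ a, b, c, g, i }

Cond ::= a contributes {a}.
From Cond ::= Block c: add FIRST(Block) = { a, b, c, g, i }.
From Cond ::= Type Block: add FIRST(Type) = { g, i }.
Union: FIRST(Cond) = { a, b, c, g, i }.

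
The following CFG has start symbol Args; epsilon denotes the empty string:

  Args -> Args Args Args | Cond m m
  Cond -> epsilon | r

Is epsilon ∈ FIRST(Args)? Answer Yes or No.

No

Nullable nonterminals: Cond.
No production of Args has an RHS whose symbols are all nullable, so Args is not nullable.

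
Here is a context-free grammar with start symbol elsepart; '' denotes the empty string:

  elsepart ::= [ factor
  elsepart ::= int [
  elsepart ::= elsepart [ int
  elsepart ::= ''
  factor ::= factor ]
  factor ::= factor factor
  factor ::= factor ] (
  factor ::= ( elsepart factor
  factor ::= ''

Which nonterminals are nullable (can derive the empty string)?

{ elsepart, factor }

Directly nullable (have an ''-production): elsepart, factor.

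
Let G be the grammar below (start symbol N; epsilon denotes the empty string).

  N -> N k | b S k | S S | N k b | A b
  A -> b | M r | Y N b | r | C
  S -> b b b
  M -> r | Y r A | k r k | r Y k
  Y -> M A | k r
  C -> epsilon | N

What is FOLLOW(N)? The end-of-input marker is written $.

N is the start symbol, so $ ∈ FOLLOW(N).
In N -> N k: add FIRST(k) = { k }.
In N -> N k b: add FIRST(k b) = { k }.
In A -> Y N b: add FIRST(b) = { b }.
In C -> N: N is at the end, add FOLLOW(C) = { b, k, r }.
Union: FOLLOW(N) = { $, b, k, r }.

{ $, b, k, r }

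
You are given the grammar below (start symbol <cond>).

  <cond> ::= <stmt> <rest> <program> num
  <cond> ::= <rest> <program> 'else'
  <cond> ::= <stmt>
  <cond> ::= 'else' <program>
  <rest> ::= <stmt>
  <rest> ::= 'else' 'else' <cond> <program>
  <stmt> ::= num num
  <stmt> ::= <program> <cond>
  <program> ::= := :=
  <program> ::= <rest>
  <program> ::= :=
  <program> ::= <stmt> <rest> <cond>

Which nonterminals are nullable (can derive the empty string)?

{ } (none)

No nonterminal has an empty production or an RHS whose symbols are all nullable.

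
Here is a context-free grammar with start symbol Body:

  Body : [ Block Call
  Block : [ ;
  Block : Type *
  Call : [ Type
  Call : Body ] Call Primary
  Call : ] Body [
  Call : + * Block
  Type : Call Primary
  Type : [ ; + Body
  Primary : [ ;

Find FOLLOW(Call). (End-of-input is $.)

{ $, *, [, ] }

In Body : [ Block Call: Call is at the end, add FOLLOW(Body) = { $, *, [, ] }.
In Call : Body ] Call Primary: add FIRST(Primary) = { [ }.
In Type : Call Primary: add FIRST(Primary) = { [ }.
Union: FOLLOW(Call) = { $, *, [, ] }.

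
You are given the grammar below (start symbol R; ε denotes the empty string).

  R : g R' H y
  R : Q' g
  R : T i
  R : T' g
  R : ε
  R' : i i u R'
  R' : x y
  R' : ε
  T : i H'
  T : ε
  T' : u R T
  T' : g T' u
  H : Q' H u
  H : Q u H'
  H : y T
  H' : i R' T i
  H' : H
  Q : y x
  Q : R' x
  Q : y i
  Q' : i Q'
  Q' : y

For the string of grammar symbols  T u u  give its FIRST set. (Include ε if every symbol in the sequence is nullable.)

{ i, u }

Add FIRST(T)\{ε} = { i }; T is nullable, continue.
u is a terminal; add {u} and stop.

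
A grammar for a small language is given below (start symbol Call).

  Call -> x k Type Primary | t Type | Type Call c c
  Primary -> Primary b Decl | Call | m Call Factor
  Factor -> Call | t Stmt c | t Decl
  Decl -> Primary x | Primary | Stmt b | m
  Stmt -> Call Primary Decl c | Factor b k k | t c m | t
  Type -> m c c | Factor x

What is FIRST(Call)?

{ m, t, x }

Call -> x k Type Primary contributes {x}.
Call -> t Type contributes {t}.
From Call -> Type Call c c: add FIRST(Type) = { m, t, x }.
Union: FIRST(Call) = { m, t, x }.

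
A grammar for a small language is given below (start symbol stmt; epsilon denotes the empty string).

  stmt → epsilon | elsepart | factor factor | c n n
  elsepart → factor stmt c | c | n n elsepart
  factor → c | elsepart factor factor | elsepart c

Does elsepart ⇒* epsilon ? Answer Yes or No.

Nullable nonterminals: stmt.
No production of elsepart has an RHS whose symbols are all nullable, so elsepart is not nullable.

No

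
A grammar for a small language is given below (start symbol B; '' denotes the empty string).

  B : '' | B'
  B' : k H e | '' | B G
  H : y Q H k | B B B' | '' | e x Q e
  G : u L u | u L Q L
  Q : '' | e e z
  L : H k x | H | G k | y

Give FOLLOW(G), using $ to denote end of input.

{ $, e, k, u, y }

In B' : B G: G is at the end, add FOLLOW(B') = { $, e, k, u, y }.
In L : G k: add FIRST(k) = { k }.
Union: FOLLOW(G) = { $, e, k, u, y }.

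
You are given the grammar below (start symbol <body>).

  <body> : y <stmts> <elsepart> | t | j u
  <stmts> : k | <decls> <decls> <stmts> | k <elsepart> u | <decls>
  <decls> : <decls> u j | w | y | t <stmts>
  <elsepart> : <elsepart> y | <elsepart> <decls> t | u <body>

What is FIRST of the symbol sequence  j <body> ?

j is a terminal; add {j} and stop.

{ j }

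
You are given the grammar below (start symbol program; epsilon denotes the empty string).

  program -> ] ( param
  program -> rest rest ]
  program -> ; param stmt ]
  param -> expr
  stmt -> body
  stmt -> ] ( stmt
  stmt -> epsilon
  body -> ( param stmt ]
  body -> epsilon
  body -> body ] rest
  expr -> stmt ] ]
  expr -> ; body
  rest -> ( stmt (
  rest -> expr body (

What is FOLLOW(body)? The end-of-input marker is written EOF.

In stmt -> body: body is at the end, add FOLLOW(stmt) = { (, ] }.
In body -> body ] rest: add FIRST(] rest) = { ] }.
In expr -> ; body: body is at the end, add FOLLOW(expr) = { EOF, (, ] }.
In rest -> expr body (: add FIRST(() = { ( }.
Union: FOLLOW(body) = { EOF, (, ] }.

{ EOF, (, ] }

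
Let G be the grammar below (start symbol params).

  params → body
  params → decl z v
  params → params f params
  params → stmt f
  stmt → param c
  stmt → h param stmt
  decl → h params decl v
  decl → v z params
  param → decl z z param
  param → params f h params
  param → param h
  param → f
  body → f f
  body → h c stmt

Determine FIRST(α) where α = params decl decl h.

Add FIRST(params) = { f, h, v }; params is not nullable, stop.

{ f, h, v }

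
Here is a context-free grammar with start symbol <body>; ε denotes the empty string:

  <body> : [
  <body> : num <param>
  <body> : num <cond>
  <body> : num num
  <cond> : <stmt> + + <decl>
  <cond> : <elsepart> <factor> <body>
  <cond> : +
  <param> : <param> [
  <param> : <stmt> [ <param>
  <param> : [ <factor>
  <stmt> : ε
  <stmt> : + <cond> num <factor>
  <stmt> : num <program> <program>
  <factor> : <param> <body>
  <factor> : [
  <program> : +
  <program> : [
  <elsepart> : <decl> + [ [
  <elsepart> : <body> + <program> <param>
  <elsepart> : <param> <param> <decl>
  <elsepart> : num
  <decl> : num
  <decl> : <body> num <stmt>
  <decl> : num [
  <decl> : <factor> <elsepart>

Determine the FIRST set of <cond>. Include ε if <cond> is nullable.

From <cond> : <stmt> + + <decl>: <stmt> nullable, take FIRST(<stmt>) ∪ {+} = { +, num }.
From <cond> : <elsepart> <factor> <body>: add FIRST(<elsepart>) = { +, [, num }.
<cond> : + contributes {+}.
Union: FIRST(<cond>) = { +, [, num }.

{ +, [, num }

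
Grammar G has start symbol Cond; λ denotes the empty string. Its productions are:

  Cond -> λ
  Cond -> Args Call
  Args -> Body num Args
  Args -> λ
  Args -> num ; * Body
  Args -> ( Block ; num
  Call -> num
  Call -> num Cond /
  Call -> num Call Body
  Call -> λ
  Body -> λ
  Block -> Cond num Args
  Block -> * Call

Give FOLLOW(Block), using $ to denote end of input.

In Args -> ( Block ; num: add FIRST(; num) = { ; }.
Union: FOLLOW(Block) = { ; }.

{ ; }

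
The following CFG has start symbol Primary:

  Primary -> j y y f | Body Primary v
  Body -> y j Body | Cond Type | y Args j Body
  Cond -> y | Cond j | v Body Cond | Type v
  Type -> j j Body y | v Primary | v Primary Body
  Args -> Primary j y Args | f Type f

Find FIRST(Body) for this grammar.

{ j, v, y }

Body -> y j Body contributes {y}.
From Body -> Cond Type: add FIRST(Cond) = { j, v, y }.
Body -> y Args j Body contributes {y}.
Union: FIRST(Body) = { j, v, y }.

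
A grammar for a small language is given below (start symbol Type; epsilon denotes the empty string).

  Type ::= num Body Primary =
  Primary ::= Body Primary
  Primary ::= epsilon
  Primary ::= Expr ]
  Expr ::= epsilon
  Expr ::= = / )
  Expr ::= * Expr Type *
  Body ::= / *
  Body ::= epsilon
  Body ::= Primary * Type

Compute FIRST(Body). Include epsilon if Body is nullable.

Body ::= / * contributes {/}.
Body ::= epsilon contributes epsilon.
From Body ::= Primary * Type: Primary nullable, take FIRST(Primary) ∪ {*} = { *, /, =, ] }.
Union: FIRST(Body) = { *, /, =, ], epsilon }.

{ *, /, =, ], epsilon }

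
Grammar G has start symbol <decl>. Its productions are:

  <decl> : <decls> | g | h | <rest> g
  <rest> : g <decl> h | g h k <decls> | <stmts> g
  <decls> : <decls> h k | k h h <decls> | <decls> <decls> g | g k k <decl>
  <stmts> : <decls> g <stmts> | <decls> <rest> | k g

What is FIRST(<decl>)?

{ g, h, k }

From <decl> : <decls>: add FIRST(<decls>) = { g, k }.
<decl> : g contributes {g}.
<decl> : h contributes {h}.
From <decl> : <rest> g: add FIRST(<rest>) = { g, k }.
Union: FIRST(<decl>) = { g, h, k }.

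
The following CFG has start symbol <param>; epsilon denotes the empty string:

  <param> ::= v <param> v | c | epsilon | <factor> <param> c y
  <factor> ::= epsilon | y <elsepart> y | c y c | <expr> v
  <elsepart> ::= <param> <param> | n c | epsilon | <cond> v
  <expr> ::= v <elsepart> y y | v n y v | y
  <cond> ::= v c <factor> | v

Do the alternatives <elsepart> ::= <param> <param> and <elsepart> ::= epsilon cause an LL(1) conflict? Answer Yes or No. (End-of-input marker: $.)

FIRST(<param> <param>) = { c, v, y, epsilon } and FIRST(epsilon) = { epsilon }.
Both alternatives are nullable, violating the LL(1) condition.

Yes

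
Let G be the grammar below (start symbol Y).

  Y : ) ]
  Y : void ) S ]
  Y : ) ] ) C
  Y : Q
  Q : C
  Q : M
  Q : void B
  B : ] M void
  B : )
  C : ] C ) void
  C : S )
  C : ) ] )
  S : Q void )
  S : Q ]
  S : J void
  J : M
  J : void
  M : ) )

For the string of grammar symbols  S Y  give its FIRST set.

{ ), ], void }

Add FIRST(S) = { ), ], void }; S is not nullable, stop.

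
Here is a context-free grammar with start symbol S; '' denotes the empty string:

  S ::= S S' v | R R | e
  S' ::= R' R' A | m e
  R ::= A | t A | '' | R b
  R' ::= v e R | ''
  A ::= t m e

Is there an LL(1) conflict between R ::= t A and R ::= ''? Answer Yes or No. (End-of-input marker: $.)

FIRST(t A) = { t } and FIRST('') = { '' }.
The second alternative is nullable and FOLLOW(R) = { $, b, m, t, v } shares t with FIRST of the first — conflict.

Yes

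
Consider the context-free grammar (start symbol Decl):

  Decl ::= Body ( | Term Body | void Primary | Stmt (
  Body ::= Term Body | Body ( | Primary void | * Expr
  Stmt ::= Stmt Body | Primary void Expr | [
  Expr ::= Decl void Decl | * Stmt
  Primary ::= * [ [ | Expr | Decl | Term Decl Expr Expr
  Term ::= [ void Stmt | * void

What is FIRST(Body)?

{ *, [, void }

From Body ::= Term Body: add FIRST(Term) = { *, [ }.
From Body ::= Body (: add FIRST(Body) = { *, [, void }.
From Body ::= Primary void: add FIRST(Primary) = { *, [, void }.
Body ::= * Expr contributes {*}.
Union: FIRST(Body) = { *, [, void }.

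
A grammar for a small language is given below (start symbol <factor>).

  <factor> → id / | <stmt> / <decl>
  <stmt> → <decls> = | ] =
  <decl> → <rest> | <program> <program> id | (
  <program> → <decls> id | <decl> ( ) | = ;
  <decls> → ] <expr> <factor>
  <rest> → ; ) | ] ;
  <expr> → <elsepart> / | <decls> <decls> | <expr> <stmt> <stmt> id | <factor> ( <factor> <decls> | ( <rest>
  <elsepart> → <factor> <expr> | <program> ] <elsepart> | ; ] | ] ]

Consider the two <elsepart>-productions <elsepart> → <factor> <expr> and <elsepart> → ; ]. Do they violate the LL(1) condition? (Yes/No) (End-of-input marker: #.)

No

FIRST(<factor> <expr>) = { ], id } and FIRST(; ]) = { ; }.
The FIRST sets are disjoint and neither alternative is nullable — no conflict.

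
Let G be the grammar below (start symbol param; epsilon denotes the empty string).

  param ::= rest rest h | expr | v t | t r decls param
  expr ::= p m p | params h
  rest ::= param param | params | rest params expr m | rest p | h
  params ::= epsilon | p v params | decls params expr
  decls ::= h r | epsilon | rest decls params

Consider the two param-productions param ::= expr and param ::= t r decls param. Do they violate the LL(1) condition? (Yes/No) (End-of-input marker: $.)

FIRST(expr) = { h, p, t, v } and FIRST(t r decls param) = { t }.
Both contain t, so the two alternatives are not disjoint — LL(1) conflict.

Yes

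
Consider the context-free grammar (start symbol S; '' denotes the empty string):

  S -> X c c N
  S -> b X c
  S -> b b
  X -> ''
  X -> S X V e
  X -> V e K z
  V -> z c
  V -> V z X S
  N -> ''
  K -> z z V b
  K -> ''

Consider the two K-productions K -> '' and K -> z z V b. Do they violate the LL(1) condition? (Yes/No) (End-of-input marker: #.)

Yes

FIRST('') = { '' } and FIRST(z z V b) = { z }.
The first alternative is nullable and FOLLOW(K) = { z } shares z with FIRST of the second — conflict.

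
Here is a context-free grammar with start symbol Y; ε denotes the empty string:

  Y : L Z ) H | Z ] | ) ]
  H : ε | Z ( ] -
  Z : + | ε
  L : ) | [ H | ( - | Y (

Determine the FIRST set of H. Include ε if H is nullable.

H : ε contributes ε.
From H : Z ( ] -: Z nullable, take FIRST(Z) ∪ {(} = { (, + }.
Union: FIRST(H) = { (, +, ε }.

{ (, +, ε }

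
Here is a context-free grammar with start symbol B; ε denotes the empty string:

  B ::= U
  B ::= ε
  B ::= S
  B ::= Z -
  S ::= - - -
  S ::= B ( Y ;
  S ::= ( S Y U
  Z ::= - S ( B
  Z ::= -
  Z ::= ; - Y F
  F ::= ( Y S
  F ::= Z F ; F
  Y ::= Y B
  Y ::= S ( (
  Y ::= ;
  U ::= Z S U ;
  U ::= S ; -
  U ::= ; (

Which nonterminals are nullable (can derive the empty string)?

Directly nullable (have an ε-production): B.
No other nonterminal has a production whose RHS symbols are all nullable.

{ B }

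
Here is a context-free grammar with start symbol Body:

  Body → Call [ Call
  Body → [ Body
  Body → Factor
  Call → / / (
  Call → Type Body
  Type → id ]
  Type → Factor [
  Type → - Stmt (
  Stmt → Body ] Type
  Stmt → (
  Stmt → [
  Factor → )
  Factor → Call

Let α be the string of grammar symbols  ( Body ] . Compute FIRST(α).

{ ( }

( is a terminal; add {(} and stop.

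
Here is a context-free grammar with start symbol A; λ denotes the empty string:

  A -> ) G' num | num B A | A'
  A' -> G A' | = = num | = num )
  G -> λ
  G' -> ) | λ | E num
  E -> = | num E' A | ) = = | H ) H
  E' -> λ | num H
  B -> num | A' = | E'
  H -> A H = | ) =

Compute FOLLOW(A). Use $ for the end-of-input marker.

{ $, ), =, num }

A is the start symbol, so $ ∈ FOLLOW(A).
In A -> num B A: A is at the end, add FOLLOW(A) = { $, ), =, num }.
In E -> num E' A: A is at the end, add FOLLOW(E) = { num }.
In H -> A H =: add FIRST(H =) = { ), =, num }.
Union: FOLLOW(A) = { $, ), =, num }.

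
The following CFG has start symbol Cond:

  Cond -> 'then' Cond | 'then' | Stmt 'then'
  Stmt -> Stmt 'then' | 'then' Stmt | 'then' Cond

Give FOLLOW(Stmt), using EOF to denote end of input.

{ 'then' }

In Cond -> Stmt 'then': add FIRST('then') = { 'then' }.
In Stmt -> Stmt 'then': add FIRST('then') = { 'then' }.
In Stmt -> 'then' Stmt: Stmt is at the end, add FOLLOW(Stmt) = { 'then' }.
Union: FOLLOW(Stmt) = { 'then' }.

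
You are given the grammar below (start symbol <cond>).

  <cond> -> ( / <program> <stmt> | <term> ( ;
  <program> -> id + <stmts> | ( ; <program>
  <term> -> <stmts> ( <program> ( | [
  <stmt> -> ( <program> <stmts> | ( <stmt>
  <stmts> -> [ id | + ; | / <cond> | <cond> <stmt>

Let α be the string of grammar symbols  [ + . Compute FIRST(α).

[ is a terminal; add {[} and stop.

{ [ }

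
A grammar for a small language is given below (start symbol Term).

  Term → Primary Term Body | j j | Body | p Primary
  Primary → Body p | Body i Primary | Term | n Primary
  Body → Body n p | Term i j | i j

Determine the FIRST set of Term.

From Term → Primary Term Body: add FIRST(Primary) = { i, j, n, p }.
Term → j j contributes {j}.
From Term → Body: add FIRST(Body) = { i, j, n, p }.
Term → p Primary contributes {p}.
Union: FIRST(Term) = { i, j, n, p }.

{ i, j, n, p }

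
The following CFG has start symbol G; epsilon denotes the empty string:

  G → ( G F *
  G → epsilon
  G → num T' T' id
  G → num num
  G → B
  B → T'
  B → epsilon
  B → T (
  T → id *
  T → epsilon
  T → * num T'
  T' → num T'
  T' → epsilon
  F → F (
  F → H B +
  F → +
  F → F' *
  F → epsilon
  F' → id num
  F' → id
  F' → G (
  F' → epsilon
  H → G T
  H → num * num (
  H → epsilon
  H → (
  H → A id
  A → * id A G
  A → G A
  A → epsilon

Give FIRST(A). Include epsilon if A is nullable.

{ (, *, id, num, epsilon }

A → * id A G contributes {*}.
From A → G A: G, A nullable, take FIRST(G) ∪ FIRST(A) = { (, *, id, num }; also epsilon since the whole RHS is nullable.
A → epsilon contributes epsilon.
Union: FIRST(A) = { (, *, id, num, epsilon }.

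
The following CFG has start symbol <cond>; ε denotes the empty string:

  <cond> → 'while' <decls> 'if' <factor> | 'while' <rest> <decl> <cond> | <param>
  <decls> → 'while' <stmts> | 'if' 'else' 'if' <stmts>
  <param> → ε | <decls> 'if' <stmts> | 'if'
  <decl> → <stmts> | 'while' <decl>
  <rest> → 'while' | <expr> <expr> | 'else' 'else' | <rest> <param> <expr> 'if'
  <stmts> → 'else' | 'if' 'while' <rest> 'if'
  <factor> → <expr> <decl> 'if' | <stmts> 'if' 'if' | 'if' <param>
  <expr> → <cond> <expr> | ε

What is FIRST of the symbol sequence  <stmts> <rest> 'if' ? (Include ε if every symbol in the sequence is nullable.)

Add FIRST(<stmts>) = { 'else', 'if' }; <stmts> is not nullable, stop.

{ 'else', 'if' }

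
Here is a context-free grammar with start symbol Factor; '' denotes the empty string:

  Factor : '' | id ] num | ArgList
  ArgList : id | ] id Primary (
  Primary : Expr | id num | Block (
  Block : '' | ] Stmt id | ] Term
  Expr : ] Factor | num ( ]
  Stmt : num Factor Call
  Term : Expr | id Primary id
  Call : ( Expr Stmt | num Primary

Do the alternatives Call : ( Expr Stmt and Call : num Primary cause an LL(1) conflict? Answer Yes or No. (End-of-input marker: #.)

FIRST(( Expr Stmt) = { ( } and FIRST(num Primary) = { num }.
The FIRST sets are disjoint and neither alternative is nullable — no conflict.

No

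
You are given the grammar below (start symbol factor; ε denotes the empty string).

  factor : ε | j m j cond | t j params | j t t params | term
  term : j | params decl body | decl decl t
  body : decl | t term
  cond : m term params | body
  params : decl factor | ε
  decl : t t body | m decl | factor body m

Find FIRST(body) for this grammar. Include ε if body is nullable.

{ j, m, t }

From body : decl: add FIRST(decl) = { j, m, t }.
body : t term contributes {t}.
Union: FIRST(body) = { j, m, t }.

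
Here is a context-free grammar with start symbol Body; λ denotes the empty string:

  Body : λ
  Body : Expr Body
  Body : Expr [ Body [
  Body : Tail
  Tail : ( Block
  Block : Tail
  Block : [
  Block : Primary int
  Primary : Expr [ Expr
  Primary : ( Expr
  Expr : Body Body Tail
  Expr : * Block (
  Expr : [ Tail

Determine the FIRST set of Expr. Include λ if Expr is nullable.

{ (, *, [ }

From Expr : Body Body Tail: Body, Body nullable, take FIRST(Body) ∪ FIRST(Body) ∪ FIRST(Tail) = { (, *, [ }.
Expr : * Block ( contributes {*}.
Expr : [ Tail contributes {[}.
Union: FIRST(Expr) = { (, *, [ }.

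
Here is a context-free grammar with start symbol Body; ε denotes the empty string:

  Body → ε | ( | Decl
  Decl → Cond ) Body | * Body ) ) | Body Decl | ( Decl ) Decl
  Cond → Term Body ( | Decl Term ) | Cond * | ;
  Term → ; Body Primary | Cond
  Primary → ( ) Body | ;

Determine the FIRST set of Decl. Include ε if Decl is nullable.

{ (, *, ; }

From Decl → Cond ) Body: add FIRST(Cond) = { (, *, ; }.
Decl → * Body ) ) contributes {*}.
From Decl → Body Decl: Body nullable, take FIRST(Body) ∪ FIRST(Decl) = { (, *, ; }.
Decl → ( Decl ) Decl contributes {(}.
Union: FIRST(Decl) = { (, *, ; }.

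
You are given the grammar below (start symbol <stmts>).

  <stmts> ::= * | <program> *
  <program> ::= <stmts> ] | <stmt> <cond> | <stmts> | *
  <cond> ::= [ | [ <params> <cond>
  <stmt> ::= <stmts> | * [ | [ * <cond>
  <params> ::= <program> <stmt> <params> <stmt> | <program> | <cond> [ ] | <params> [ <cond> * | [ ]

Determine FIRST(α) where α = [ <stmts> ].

[ is a terminal; add {[} and stop.

{ [ }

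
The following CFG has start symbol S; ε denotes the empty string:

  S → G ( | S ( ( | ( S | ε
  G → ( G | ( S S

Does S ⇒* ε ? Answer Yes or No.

Yes

S has an ε-production, so S ⇒ ε.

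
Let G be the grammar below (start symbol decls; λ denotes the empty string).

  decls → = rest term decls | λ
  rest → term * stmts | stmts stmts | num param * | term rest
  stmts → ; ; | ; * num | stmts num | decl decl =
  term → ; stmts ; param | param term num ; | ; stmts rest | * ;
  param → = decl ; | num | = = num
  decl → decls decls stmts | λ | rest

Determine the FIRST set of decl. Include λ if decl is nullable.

From decl → decls decls stmts: decls, decls nullable, take FIRST(decls) ∪ FIRST(decls) ∪ FIRST(stmts) = { *, ;, =, num }.
decl → λ contributes λ.
From decl → rest: add FIRST(rest) = { *, ;, =, num }.
Union: FIRST(decl) = { *, ;, =, num, λ }.

{ *, ;, =, num, λ }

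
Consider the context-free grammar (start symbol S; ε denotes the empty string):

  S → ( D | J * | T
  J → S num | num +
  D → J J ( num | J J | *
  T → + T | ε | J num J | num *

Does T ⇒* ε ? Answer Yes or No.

T has an ε-production, so T ⇒ ε.

Yes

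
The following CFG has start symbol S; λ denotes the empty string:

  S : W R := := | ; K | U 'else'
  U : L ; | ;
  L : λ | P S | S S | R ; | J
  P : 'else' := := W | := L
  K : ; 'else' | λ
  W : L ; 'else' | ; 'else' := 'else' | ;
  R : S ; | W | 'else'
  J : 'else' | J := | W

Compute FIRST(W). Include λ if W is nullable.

From W : L ; 'else': L nullable, take FIRST(L) ∪ {;} = { 'else', :=, ; }.
W : ; 'else' := 'else' contributes {;}.
W : ; contributes {;}.
Union: FIRST(W) = { 'else', :=, ; }.

{ 'else', :=, ; }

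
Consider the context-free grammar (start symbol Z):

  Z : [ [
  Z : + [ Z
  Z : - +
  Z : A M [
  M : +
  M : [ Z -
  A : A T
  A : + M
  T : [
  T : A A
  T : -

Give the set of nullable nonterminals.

{ } (none)

No nonterminal has an empty production or an RHS whose symbols are all nullable.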